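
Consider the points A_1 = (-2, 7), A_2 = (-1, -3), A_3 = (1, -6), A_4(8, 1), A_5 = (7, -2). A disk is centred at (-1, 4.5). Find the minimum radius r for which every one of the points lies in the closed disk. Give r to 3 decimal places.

10.689

The required radius is the distance from (-1, 4.5) to the farthest point.
Squared distances: 7.25, 56.25, 114.25, 93.25, 106.25.
Maximum is 114.25, attained at A_3.
r = √(114.25) ≈ 10.689.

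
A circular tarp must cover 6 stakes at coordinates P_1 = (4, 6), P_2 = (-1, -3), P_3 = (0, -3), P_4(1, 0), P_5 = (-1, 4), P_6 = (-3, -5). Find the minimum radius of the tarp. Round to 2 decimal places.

By Welzl's lemma the MEC is supported by two points (diametrically opposite) or three points (on a circumcircle).
The farthest pair is P_1–P_6 with squared distance 170. The circle on this segment as diameter has centre (0.5, 0.5) and r² = 170/4 = 42.5.
Check P_2: distance² to centre = 14.5 ≤ 42.5, so it lies inside.
All remaining points lie in this disk, and no smaller disk contains both endpoints, so this is the minimum enclosing circle.
r = √(42.5) ≈ 6.52.

6.52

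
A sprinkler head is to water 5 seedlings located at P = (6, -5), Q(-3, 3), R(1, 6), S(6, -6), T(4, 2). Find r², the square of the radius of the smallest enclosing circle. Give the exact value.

The minimum enclosing circle is determined by three boundary points: Q, R, S.
Their circumcentre is (37/14, -5/14) with r² = 4225/98.
The farthest remaining point P is at distance² 3217/98 ≤ 4225/98.

4225/98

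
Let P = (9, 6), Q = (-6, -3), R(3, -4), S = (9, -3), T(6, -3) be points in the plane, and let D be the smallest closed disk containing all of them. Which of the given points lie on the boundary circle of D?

By Welzl's lemma the MEC is supported by two points (diametrically opposite) or three points (on a circumcircle).
The farthest pair is P–Q with squared distance 306. The circle on this segment as diameter has centre (1.5, 1.5) and r² = 306/4 = 76.5.
Check R: distance² to centre = 32.5 ≤ 76.5, so it lies inside.
All remaining points lie in this disk, and no smaller disk contains both endpoints, so this is the minimum enclosing circle.
The points at distance exactly r from the centre are P, Q, S — 3 points.

P, Q, S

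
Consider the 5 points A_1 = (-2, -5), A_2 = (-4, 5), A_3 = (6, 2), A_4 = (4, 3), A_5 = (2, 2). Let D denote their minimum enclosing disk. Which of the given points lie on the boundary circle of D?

The minimum enclosing circle of a finite set is fixed by two of the points (as a diameter) or three (as a circumcircle).
The minimum enclosing circle is determined by three boundary points: A_1, A_2, A_3.
Their circumcentre is (13/94, 59/94) with r² = 160121/4418.
The farthest remaining point A_4 is at distance² 90749/4418 ≤ 160121/4418.
The points at distance exactly r from the centre are A_1, A_2, A_3 — 3 points.

A_1, A_2, A_3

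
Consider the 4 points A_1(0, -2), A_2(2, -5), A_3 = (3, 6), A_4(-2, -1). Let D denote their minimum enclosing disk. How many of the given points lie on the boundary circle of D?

The farthest pair is A_2–A_3 with squared distance 122. The circle on this segment as diameter has centre (2.5, 0.5) and r² = 122/4 = 30.5.
Check A_1: distance² to centre = 12.5 ≤ 30.5, so it lies inside.
All remaining points lie in this disk, and no smaller disk contains both endpoints, so this is the minimum enclosing circle.
The points at distance exactly r from the centre are A_2, A_3 — 2 points.

2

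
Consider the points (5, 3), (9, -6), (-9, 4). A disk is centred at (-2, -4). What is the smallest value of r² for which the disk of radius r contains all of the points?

125

The required radius is the distance from (-2, -4) to the farthest point.
Squared distances: 98, 125, 113.
Maximum is 125, attained at (9, -6).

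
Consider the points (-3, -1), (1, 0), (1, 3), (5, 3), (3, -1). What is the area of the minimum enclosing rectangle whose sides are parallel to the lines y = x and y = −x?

36

In coordinates u = x + y, v = x − y the rectangle is axis-aligned; the map (x,y)→(u,v) scales areas by 2.
u-values: -4, 1, 4, 8, 2; range = 8 − (-4) = 12.
v-values: -2, 1, -2, 2, 4; range = 4 − (-2) = 6.
Area = (12 × 6) / 2 = 36.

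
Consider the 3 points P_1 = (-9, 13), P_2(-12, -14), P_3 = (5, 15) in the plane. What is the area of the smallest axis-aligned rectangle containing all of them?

493

x ranges over [-12, 5], width 17.
y ranges over [-14, 15], height 29.
Area = 17 × 29 = 493.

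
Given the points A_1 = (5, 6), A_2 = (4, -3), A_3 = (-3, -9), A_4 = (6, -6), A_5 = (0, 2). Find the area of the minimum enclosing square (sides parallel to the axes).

The bounding box has width 9 and height 15.
An axis-aligned square enclosing the set must have side ≥ max(width, height).
So the minimum side is max(9, 15) = 15.
Area = 15² = 225.

225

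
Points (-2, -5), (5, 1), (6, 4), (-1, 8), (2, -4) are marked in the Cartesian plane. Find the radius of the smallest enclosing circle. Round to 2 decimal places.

The minimum enclosing circle of a finite set is fixed by two of the points (as a diameter) or three (as a circumcircle).
The minimum enclosing circle is determined by three boundary points: (-2, -5), (6, 4), (-1, 8).
Their circumcentre is (-5/38, 53/38) with r² = 32045/722.
The farthest remaining point (2, -4) is at distance² 24293/722 ≤ 32045/722.
r = √(32045/722) ≈ 6.66.

6.66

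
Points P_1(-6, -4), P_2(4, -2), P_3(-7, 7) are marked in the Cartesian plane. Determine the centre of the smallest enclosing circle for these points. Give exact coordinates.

(-111/56, 107/56)

Side lengths²: P_1P_2² = 104, P_1P_3² = 122, P_2P_3² = 202.
Since P_2P_3² = 202 < 122 + 104 = 226, the triangle is acute, so the smallest enclosing circle is the circumcircle.
Circumcentre = (-111/56, 107/56), r² = 80093/1568.
Centre = (-111/56, 107/56).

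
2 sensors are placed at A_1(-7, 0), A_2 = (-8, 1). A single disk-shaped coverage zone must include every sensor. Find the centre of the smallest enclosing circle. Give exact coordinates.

(-7.5, 0.5)

The smallest circle enclosing two points has them as diameter endpoints.
Centre = midpoint = (-7.5, 0.5); r² = |A_1A_2|²/4 = 2/4 = 0.5.
Centre = (-7.5, 0.5).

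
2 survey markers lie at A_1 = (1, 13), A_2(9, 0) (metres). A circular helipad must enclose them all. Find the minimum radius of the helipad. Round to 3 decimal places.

7.632

The smallest circle enclosing two points has them as diameter endpoints.
Centre = midpoint = (5, 6.5); r² = |A_1A_2|²/4 = 233/4 = 58.25.
r = √(58.25) ≈ 7.632.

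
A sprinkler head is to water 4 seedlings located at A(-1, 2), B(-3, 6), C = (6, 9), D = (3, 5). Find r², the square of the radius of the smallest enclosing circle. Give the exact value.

25

By Welzl's lemma the MEC is supported by two points (diametrically opposite) or three points (on a circumcircle).
The minimum enclosing circle is determined by three boundary points: A, B, C.
Their circumcentre is (2, 6) with r² = 25.
The farthest remaining point D is at distance² 2 ≤ 25.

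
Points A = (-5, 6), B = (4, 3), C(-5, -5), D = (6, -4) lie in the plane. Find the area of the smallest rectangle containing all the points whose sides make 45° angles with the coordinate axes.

178.5

In coordinates u = x + y, v = x − y the rectangle is axis-aligned; the map (x,y)→(u,v) scales areas by 2.
u-values: 1, 7, -10, 2; range = 7 − (-10) = 17.
v-values: -11, 1, 0, 10; range = 10 − (-11) = 21.
Area = (17 × 21) / 2 = 178.5.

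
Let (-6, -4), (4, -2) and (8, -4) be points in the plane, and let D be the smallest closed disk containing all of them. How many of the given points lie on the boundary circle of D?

2

Call the three points A, B, C in the order given.
Side lengths²: AB² = 104, AC² = 196, BC² = 20.
Since AC² = 196 ≥ 104 + 20 = 124, the angle opposite AC is not acute, so the smallest enclosing circle has AC as diameter.
Centre = midpoint of AC = (1, -4), r² = 196/4 = 49.
The points at distance exactly r from the centre are (-6, -4), (8, -4) — 2 points.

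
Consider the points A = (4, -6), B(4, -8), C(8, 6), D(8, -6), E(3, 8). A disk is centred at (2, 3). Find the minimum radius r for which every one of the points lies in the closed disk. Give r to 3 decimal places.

11.180

The required radius is the distance from (2, 3) to the farthest point.
Squared distances: 85, 125, 45, 117, 26.
Maximum is 125, attained at B.
r = √125 ≈ 11.180.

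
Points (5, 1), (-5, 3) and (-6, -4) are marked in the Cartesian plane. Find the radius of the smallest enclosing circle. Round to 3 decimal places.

Call the three points A, B, C in the order given.
Side lengths²: AB² = 104, AC² = 146, BC² = 50.
Since AC² = 146 < 104 + 50 = 154, the triangle is acute, so the smallest enclosing circle is the circumcircle.
Circumcentre = (-23/36, -43/36), r² = 23725/648.
r = √(23725/648) ≈ 6.051.

6.051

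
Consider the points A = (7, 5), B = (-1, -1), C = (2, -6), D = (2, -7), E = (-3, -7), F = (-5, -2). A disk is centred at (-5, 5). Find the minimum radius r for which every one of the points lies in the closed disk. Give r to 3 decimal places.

The required radius is the distance from (-5, 5) to the farthest point.
Squared distances: 144, 52, 170, 193, 148, 49.
Maximum is 193, attained at D.
r = √193 ≈ 13.892.

13.892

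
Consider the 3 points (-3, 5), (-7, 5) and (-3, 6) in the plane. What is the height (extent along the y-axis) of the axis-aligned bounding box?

1

max y = 6, min y = 5, so height = 1.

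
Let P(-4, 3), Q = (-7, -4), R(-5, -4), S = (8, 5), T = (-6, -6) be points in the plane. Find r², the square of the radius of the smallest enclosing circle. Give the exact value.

The minimum enclosing circle of a finite set is fixed by two of the points (as a diameter) or three (as a circumcircle).
The farthest pair is S–T with squared distance 317. The circle on this segment as diameter has centre (1, -0.5) and r² = 317/4 = 79.25.
Check P: distance² to centre = 37.25 ≤ 79.25, so it lies inside.
All remaining points lie in this disk, and no smaller disk contains both endpoints, so this is the minimum enclosing circle.

79.25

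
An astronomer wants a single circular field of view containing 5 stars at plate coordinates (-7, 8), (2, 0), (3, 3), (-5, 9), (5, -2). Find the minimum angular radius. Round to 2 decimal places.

7.81

By Welzl's lemma the MEC is supported by two points (diametrically opposite) or three points (on a circumcircle).
The farthest pair is (-7, 8)–(5, -2) with squared distance 244. The circle on this segment as diameter has centre (-1, 3) and r² = 244/4 = 61.
Check (2, 0): distance² to centre = 18 ≤ 61, so it lies inside.
All remaining points lie in this disk, and no smaller disk contains both endpoints, so this is the minimum enclosing circle.
r = √61 ≈ 7.81.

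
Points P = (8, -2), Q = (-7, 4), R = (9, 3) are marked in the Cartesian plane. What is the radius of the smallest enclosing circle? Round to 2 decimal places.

Side lengths²: PQ² = 261, PR² = 26, QR² = 257.
Since PQ² = 261 < 257 + 26 = 283, the triangle is acute, so the smallest enclosing circle is the circumcircle.
Circumcentre = (49/54, 109/54), r² = 96889/1458.
r = √(96889/1458) ≈ 8.15.

8.15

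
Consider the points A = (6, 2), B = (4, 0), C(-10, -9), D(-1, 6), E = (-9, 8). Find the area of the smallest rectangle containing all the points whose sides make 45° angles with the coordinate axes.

283.5

In coordinates u = x + y, v = x − y the rectangle is axis-aligned; the map (x,y)→(u,v) scales areas by 2.
u-values: 8, 4, -19, 5, -1; range = 8 − (-19) = 27.
v-values: 4, 4, -1, -7, -17; range = 4 − (-17) = 21.
Area = (27 × 21) / 2 = 283.5.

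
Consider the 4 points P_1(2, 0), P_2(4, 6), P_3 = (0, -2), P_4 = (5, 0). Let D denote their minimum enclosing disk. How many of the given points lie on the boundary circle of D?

2

The minimum enclosing circle of a finite set is fixed by two of the points (as a diameter) or three (as a circumcircle).
The farthest pair is P_2–P_3 with squared distance 80. The circle on this segment as diameter has centre (2, 2) and r² = 80/4 = 20.
Check P_1: distance² to centre = 4 ≤ 20, so it lies inside.
All remaining points lie in this disk, and no smaller disk contains both endpoints, so this is the minimum enclosing circle.
The points at distance exactly r from the centre are P_2, P_3 — 2 points.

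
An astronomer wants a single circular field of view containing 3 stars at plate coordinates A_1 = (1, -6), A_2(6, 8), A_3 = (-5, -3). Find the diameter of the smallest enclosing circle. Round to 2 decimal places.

Side lengths²: A_1A_2² = 221, A_1A_3² = 45, A_2A_3² = 242.
Since A_2A_3² = 242 < 221 + 45 = 266, the triangle is acute, so the smallest enclosing circle is the circumcircle.
Circumcentre = (7/6, 11/6), r² = 1105/18.
Diameter = 2r = 2√(1105/18) ≈ 15.67.

15.67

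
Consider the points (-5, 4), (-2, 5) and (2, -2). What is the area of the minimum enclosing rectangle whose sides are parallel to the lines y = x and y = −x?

In coordinates u = x + y, v = x − y the rectangle is axis-aligned; the map (x,y)→(u,v) scales areas by 2.
u-values: -1, 3, 0; range = 3 − (-1) = 4.
v-values: -9, -7, 4; range = 4 − (-9) = 13.
Area = (4 × 13) / 2 = 26.

26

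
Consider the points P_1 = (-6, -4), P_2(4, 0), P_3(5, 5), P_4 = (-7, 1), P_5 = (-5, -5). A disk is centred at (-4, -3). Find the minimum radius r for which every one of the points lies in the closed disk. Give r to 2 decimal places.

12.04

The required radius is the distance from (-4, -3) to the farthest point.
Squared distances: 5, 73, 145, 25, 5.
Maximum is 145, attained at P_3.
r = √145 ≈ 12.04.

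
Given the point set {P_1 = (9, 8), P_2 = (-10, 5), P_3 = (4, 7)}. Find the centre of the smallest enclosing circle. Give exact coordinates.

(-0.5, 6.5)

Side lengths²: P_1P_2² = 370, P_1P_3² = 26, P_2P_3² = 200.
Since P_1P_2² = 370 ≥ 200 + 26 = 226, the angle opposite P_1P_2 is not acute, so the smallest enclosing circle has P_1P_2 as diameter.
Centre = midpoint of P_1P_2 = (-0.5, 6.5), r² = 370/4 = 92.5.
Centre = (-0.5, 6.5).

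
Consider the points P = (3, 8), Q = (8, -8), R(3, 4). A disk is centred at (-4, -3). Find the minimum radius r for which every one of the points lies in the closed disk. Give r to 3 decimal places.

The required radius is the distance from (-4, -3) to the farthest point.
Squared distances: 170, 169, 98.
Maximum is 170, attained at P.
r = √170 ≈ 13.038.

13.038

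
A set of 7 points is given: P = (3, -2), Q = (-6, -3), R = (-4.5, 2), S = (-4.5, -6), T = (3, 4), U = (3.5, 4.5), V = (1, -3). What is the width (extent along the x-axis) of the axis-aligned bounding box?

max x = 3.5, min x = -6, so width = 9.5.

9.5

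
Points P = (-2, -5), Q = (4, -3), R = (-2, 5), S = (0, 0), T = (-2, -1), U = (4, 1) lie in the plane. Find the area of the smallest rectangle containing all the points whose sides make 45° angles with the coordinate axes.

84

In coordinates u = x + y, v = x − y the rectangle is axis-aligned; the map (x,y)→(u,v) scales areas by 2.
u-values: -7, 1, 3, 0, -3, 5; range = 5 − (-7) = 12.
v-values: 3, 7, -7, 0, -1, 3; range = 7 − (-7) = 14.
Area = (12 × 14) / 2 = 84.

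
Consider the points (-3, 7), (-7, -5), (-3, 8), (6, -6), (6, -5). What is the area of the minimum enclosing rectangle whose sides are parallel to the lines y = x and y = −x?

195.5

In coordinates u = x + y, v = x − y the rectangle is axis-aligned; the map (x,y)→(u,v) scales areas by 2.
u-values: 4, -12, 5, 0, 1; range = 5 − (-12) = 17.
v-values: -10, -2, -11, 12, 11; range = 12 − (-11) = 23.
Area = (17 × 23) / 2 = 195.5.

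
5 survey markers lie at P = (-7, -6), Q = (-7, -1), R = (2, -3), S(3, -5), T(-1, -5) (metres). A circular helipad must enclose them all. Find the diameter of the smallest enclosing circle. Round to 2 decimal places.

The minimum enclosing circle is determined by three boundary points: P, Q, S.
Their circumcentre is (-2.2, -3.5) with r² = 29.29.
The farthest remaining point R is at distance² 17.89 ≤ 29.29.
Diameter = 2r = 2√(29.29) ≈ 10.82.

10.82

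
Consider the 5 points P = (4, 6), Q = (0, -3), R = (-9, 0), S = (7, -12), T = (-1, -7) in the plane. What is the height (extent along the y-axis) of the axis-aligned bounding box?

18

max y = 6, min y = -12, so height = 18.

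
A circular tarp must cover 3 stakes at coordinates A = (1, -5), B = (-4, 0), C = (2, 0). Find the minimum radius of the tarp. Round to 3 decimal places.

Side lengths²: AB² = 50, AC² = 26, BC² = 36.
Since AB² = 50 < 36 + 26 = 62, the triangle is acute, so the smallest enclosing circle is the circumcircle.
Circumcentre = (-1, -2), r² = 13.
r = √13 ≈ 3.606.

3.606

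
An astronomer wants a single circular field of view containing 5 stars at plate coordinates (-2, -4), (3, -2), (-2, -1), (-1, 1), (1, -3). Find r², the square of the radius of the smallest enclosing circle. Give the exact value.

9425/1058

A smallest enclosing disk is always determined by at most three of the input points on its boundary.
The minimum enclosing circle is determined by three boundary points: (-2, -4), (3, -2), (-1, 1).
Their circumcentre is (1/46, -83/46) with r² = 9425/1058.
The farthest remaining point (-2, -1) is at distance² 5009/1058 ≤ 9425/1058.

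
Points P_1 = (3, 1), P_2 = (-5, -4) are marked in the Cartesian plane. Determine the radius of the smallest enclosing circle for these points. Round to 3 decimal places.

The smallest circle enclosing two points has them as diameter endpoints.
Centre = midpoint = (-1, -1.5); r² = |P_1P_2|²/4 = 89/4 = 22.25.
r = √(22.25) ≈ 4.717.

4.717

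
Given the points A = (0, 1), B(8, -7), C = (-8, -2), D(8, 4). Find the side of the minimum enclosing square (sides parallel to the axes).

The bounding box has width 16 and height 11.
An axis-aligned square enclosing the set must have side ≥ max(width, height).
So the minimum side is max(16, 11) = 16.

16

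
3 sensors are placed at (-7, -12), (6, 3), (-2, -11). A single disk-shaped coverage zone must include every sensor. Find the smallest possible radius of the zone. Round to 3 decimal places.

Call the three points A, B, C in the order given.
Side lengths²: AB² = 394, AC² = 26, BC² = 260.
Since AB² = 394 ≥ 260 + 26 = 286, the angle opposite AB is not acute, so the smallest enclosing circle has AB as diameter.
Centre = midpoint of AB = (-0.5, -4.5), r² = 394/4 = 98.5.
r = √(98.5) ≈ 9.925.

9.925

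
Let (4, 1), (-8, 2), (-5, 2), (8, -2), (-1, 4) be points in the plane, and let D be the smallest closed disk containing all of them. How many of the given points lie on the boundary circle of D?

The minimum enclosing circle of a finite set is fixed by two of the points (as a diameter) or three (as a circumcircle).
The farthest pair is (-8, 2)–(8, -2) with squared distance 272. The circle on this segment as diameter has centre (0, 0) and r² = 272/4 = 68.
Check (4, 1): distance² to centre = 17 ≤ 68, so it lies inside.
All remaining points lie in this disk, and no smaller disk contains both endpoints, so this is the minimum enclosing circle.
The points at distance exactly r from the centre are (-8, 2), (8, -2) — 2 points.

2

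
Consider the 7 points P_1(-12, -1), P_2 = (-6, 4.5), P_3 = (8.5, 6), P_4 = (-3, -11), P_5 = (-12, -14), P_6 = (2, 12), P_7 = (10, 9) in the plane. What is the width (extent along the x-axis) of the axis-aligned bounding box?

22

max x = 10, min x = -12, so width = 22.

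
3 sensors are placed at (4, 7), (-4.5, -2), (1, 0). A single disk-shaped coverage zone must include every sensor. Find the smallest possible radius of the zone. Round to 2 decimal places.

6.19

Call the three points A, B, C in the order given.
Side lengths²: AB² = 153.25, AC² = 58, BC² = 34.25.
Since AB² = 153.25 ≥ 58 + 34.25 = 92.25, the angle opposite AB is not acute, so the smallest enclosing circle has AB as diameter.
Centre = midpoint of AB = (-0.25, 2.5), r² = 153.25/4 = 38.3125.
r = √(38.3125) ≈ 6.19.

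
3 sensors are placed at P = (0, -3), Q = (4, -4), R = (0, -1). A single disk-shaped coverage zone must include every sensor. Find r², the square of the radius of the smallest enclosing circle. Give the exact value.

6.25

Side lengths²: PQ² = 17, PR² = 4, QR² = 25.
Since QR² = 25 ≥ 17 + 4 = 21, the angle opposite QR is not acute, so the smallest enclosing circle has QR as diameter.
Centre = midpoint of QR = (2, -2.5), r² = 25/4 = 6.25.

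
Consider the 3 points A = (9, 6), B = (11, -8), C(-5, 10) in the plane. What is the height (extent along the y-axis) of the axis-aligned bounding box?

18

max y = 10, min y = -8, so height = 18.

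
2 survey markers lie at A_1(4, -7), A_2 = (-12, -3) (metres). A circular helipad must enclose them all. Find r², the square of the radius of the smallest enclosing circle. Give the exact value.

68

The smallest circle enclosing two points has them as diameter endpoints.
Centre = midpoint = (-4, -5); r² = |A_1A_2|²/4 = 272/4 = 68.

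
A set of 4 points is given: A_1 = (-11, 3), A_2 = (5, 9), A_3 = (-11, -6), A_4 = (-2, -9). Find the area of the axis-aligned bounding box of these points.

x ranges over [-11, 5], width 16.
y ranges over [-9, 9], height 18.
Area = 16 × 18 = 288.

288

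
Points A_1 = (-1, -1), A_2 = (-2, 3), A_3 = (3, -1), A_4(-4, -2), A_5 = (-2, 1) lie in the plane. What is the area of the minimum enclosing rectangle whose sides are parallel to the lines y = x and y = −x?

In coordinates u = x + y, v = x − y the rectangle is axis-aligned; the map (x,y)→(u,v) scales areas by 2.
u-values: -2, 1, 2, -6, -1; range = 2 − (-6) = 8.
v-values: 0, -5, 4, -2, -3; range = 4 − (-5) = 9.
Area = (8 × 9) / 2 = 36.

36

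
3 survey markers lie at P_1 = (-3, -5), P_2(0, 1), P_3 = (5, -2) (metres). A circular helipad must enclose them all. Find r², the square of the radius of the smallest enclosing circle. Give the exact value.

6205/338

Side lengths²: P_1P_2² = 45, P_1P_3² = 73, P_2P_3² = 34.
Since P_1P_3² = 73 < 45 + 34 = 79, the triangle is acute, so the smallest enclosing circle is the circumcircle.
Circumcentre = (23/26, -83/26), r² = 6205/338.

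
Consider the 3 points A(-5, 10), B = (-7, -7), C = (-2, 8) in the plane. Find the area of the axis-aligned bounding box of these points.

85

x ranges over [-7, -2], width 5.
y ranges over [-7, 10], height 17.
Area = 5 × 17 = 85.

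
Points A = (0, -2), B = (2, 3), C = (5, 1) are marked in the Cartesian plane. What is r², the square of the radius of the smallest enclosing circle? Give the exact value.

Side lengths²: AB² = 29, AC² = 34, BC² = 13.
Since AC² = 34 < 29 + 13 = 42, the triangle is acute, so the smallest enclosing circle is the circumcircle.
Circumcentre = (83/38, 1/38), r² = 6409/722.

6409/722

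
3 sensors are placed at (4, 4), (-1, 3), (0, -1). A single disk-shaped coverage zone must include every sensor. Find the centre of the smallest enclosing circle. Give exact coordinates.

(79/42, 67/42)

Call the three points A, B, C in the order given.
Side lengths²: AB² = 26, AC² = 41, BC² = 17.
Since AC² = 41 < 26 + 17 = 43, the triangle is acute, so the smallest enclosing circle is the circumcircle.
Circumcentre = (79/42, 67/42), r² = 9061/882.
Centre = (79/42, 67/42).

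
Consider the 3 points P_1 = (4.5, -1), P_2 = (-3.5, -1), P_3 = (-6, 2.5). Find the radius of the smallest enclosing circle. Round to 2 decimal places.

Side lengths²: P_1P_2² = 64, P_1P_3² = 122.5, P_2P_3² = 18.5.
Since P_1P_3² = 122.5 ≥ 64 + 18.5 = 82.5, the angle opposite P_1P_3 is not acute, so the smallest enclosing circle has P_1P_3 as diameter.
Centre = midpoint of P_1P_3 = (-0.75, 0.75), r² = 122.5/4 = 30.625.
r = √(30.625) ≈ 5.53.

5.53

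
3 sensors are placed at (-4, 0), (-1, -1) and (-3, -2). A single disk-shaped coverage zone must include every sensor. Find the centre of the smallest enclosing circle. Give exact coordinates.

(-2.5, -0.5)

Call the three points A, B, C in the order given.
Side lengths²: AB² = 10, AC² = 5, BC² = 5.
Since AB² = 10 ≥ 5 + 5 = 10, the angle opposite AB is not acute, so the smallest enclosing circle has AB as diameter.
Centre = midpoint of AB = (-2.5, -0.5), r² = 10/4 = 2.5.
Centre = (-2.5, -0.5).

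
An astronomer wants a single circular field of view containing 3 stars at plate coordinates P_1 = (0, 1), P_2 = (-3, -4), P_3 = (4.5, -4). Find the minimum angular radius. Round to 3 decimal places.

3.922

Side lengths²: P_1P_2² = 34, P_1P_3² = 45.25, P_2P_3² = 56.25.
Since P_2P_3² = 56.25 < 45.25 + 34 = 79.25, the triangle is acute, so the smallest enclosing circle is the circumcircle.
Circumcentre = (0.75, -2.85), r² = 15.385.
r = √(15.385) ≈ 3.922.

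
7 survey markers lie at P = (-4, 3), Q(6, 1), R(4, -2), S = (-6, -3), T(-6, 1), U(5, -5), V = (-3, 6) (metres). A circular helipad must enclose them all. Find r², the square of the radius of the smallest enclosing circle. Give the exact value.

The minimum enclosing circle of a finite set is fixed by two of the points (as a diameter) or three (as a circumcircle).
The minimum enclosing circle is determined by three boundary points: S, U, V.
Their circumcentre is (3/14, -1/14) with r² = 4625/98.
The farthest remaining point T is at distance² 3897/98 ≤ 4625/98.

4625/98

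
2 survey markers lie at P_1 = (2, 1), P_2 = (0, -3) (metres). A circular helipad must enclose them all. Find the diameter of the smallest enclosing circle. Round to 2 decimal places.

The smallest circle enclosing two points has them as diameter endpoints.
Centre = midpoint = (1, -1); r² = |P_1P_2|²/4 = 20/4 = 5.
Diameter = 2r = 2√5 ≈ 4.47.

4.47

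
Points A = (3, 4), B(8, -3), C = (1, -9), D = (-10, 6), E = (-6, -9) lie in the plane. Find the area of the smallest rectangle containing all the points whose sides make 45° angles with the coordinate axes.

In coordinates u = x + y, v = x − y the rectangle is axis-aligned; the map (x,y)→(u,v) scales areas by 2.
u-values: 7, 5, -8, -4, -15; range = 7 − (-15) = 22.
v-values: -1, 11, 10, -16, 3; range = 11 − (-16) = 27.
Area = (22 × 27) / 2 = 297.

297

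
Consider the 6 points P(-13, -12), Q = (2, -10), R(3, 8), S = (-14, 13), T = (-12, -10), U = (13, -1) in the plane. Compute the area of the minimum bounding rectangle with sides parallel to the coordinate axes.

x ranges over [-14, 13], width 27.
y ranges over [-12, 13], height 25.
Area = 27 × 25 = 675.

675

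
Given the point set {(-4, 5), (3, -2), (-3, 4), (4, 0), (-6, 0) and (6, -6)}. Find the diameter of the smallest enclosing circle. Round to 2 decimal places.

14.87

A smallest enclosing disk is always determined by at most three of the input points on its boundary.
The farthest pair is (-4, 5)–(6, -6) with squared distance 221. The circle on this segment as diameter has centre (1, -0.5) and r² = 221/4 = 55.25.
Check (3, -2): distance² to centre = 6.25 ≤ 55.25, so it lies inside.
All remaining points lie in this disk, and no smaller disk contains both endpoints, so this is the minimum enclosing circle.
Diameter = 2r = 2√(55.25) ≈ 14.87.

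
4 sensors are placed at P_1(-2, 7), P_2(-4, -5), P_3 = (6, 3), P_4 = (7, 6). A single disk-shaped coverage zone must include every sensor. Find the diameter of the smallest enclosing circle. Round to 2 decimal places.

15.56

The minimum enclosing circle of a finite set is fixed by two of the points (as a diameter) or three (as a circumcircle).
The farthest pair is P_2–P_4 with squared distance 242. The circle on this segment as diameter has centre (1.5, 0.5) and r² = 242/4 = 60.5.
Check P_1: distance² to centre = 54.5 ≤ 60.5, so it lies inside.
All remaining points lie in this disk, and no smaller disk contains both endpoints, so this is the minimum enclosing circle.
Diameter = 2r = 2√(60.5) ≈ 15.56.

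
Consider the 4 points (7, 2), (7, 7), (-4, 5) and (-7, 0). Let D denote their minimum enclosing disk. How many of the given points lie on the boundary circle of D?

2

The farthest pair is (7, 7)–(-7, 0) with squared distance 245. The circle on this segment as diameter has centre (0, 3.5) and r² = 245/4 = 61.25.
Check (7, 2): distance² to centre = 51.25 ≤ 61.25, so it lies inside.
All remaining points lie in this disk, and no smaller disk contains both endpoints, so this is the minimum enclosing circle.
The points at distance exactly r from the centre are (7, 7), (-7, 0) — 2 points.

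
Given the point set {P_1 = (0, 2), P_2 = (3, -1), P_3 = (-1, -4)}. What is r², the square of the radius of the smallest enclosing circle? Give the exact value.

Side lengths²: P_1P_2² = 18, P_1P_3² = 37, P_2P_3² = 25.
Since P_1P_3² = 37 < 25 + 18 = 43, the triangle is acute, so the smallest enclosing circle is the circumcircle.
Circumcentre = (-1/14, -15/14), r² = 925/98.

925/98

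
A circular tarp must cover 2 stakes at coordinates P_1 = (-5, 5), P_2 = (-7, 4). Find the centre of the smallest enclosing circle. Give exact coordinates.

The smallest circle enclosing two points has them as diameter endpoints.
Centre = midpoint = (-6, 4.5); r² = |P_1P_2|²/4 = 5/4 = 1.25.
Centre = (-6, 4.5).

(-6, 4.5)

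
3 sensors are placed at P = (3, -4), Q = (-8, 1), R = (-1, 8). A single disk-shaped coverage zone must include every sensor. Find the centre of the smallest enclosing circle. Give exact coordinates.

(-1.25, 1.25)

Side lengths²: PQ² = 146, PR² = 160, QR² = 98.
Since PR² = 160 < 146 + 98 = 244, the triangle is acute, so the smallest enclosing circle is the circumcircle.
Circumcentre = (-1.25, 1.25), r² = 45.625.
Centre = (-1.25, 1.25).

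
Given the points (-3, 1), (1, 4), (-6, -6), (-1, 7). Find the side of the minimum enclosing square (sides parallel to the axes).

13

The bounding box has width 7 and height 13.
An axis-aligned square enclosing the set must have side ≥ max(width, height).
So the minimum side is max(7, 13) = 13.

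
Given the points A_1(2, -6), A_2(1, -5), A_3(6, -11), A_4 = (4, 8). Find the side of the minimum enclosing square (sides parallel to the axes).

The bounding box has width 5 and height 19.
An axis-aligned square enclosing the set must have side ≥ max(width, height).
So the minimum side is max(5, 19) = 19.

19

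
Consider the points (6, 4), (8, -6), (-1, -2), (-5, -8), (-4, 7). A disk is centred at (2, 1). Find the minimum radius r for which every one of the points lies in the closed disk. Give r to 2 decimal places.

The required radius is the distance from (2, 1) to the farthest point.
Squared distances: 25, 85, 18, 130, 72.
Maximum is 130, attained at (-5, -8).
r = √130 ≈ 11.40.

11.40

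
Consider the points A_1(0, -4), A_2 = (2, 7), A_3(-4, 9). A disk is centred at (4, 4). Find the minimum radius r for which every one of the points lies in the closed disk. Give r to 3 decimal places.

The required radius is the distance from (4, 4) to the farthest point.
Squared distances: 80, 13, 89.
Maximum is 89, attained at A_3.
r = √89 ≈ 9.434.

9.434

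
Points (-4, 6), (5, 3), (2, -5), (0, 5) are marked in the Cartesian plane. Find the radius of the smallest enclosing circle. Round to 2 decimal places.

6.27

A smallest enclosing disk is always determined by at most three of the input points on its boundary.
The minimum enclosing circle is determined by three boundary points: (-4, 6), (5, 3), (2, -5).
Their circumcentre is (-43/54, 11/18) with r² = 57305/1458.
The farthest remaining point (0, 5) is at distance² 29009/1458 ≤ 57305/1458.
r = √(57305/1458) ≈ 6.27.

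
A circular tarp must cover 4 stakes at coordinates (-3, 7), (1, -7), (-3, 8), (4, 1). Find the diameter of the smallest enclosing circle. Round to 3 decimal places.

15.524

The farthest pair is (1, -7)–(-3, 8) with squared distance 241. The circle on this segment as diameter has centre (-1, 0.5) and r² = 241/4 = 60.25.
Check (-3, 7): distance² to centre = 46.25 ≤ 60.25, so it lies inside.
All remaining points lie in this disk, and no smaller disk contains both endpoints, so this is the minimum enclosing circle.
Diameter = 2r = 2√(60.25) ≈ 15.524.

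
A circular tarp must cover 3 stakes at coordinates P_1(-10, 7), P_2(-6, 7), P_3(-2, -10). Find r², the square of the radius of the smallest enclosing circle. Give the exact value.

Side lengths²: P_1P_2² = 16, P_1P_3² = 353, P_2P_3² = 305.
Since P_1P_3² = 353 ≥ 305 + 16 = 321, the angle opposite P_1P_3 is not acute, so the smallest enclosing circle has P_1P_3 as diameter.
Centre = midpoint of P_1P_3 = (-6, -1.5), r² = 353/4 = 88.25.

88.25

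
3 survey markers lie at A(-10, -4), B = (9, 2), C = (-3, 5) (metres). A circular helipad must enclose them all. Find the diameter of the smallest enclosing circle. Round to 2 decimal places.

Side lengths²: AB² = 397, AC² = 130, BC² = 153.
Since AB² = 397 ≥ 153 + 130 = 283, the angle opposite AB is not acute, so the smallest enclosing circle has AB as diameter.
Centre = midpoint of AB = (-0.5, -1), r² = 397/4 = 99.25.
Diameter = 2r = 2√(99.25) ≈ 19.92.

19.92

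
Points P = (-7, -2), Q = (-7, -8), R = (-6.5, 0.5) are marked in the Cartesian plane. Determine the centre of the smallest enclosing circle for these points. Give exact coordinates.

Side lengths²: PQ² = 36, PR² = 6.5, QR² = 72.5.
Since QR² = 72.5 ≥ 36 + 6.5 = 42.5, the angle opposite QR is not acute, so the smallest enclosing circle has QR as diameter.
Centre = midpoint of QR = (-6.75, -3.75), r² = 72.5/4 = 18.125.
Centre = (-6.75, -3.75).

(-6.75, -3.75)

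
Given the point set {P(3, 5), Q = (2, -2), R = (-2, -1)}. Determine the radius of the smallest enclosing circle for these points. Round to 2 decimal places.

Side lengths²: PQ² = 50, PR² = 61, QR² = 17.
Since PR² = 61 < 50 + 17 = 67, the triangle is acute, so the smallest enclosing circle is the circumcircle.
Circumcentre = (47/58, 101/58), r² = 25925/1682.
r = √(25925/1682) ≈ 3.93.

3.93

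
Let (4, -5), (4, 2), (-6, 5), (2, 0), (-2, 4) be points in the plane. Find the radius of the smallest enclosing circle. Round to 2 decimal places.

By Welzl's lemma the MEC is supported by two points (diametrically opposite) or three points (on a circumcircle).
The farthest pair is (4, -5)–(-6, 5) with squared distance 200. The circle on this segment as diameter has centre (-1, 0) and r² = 200/4 = 50.
Check (4, 2): distance² to centre = 29 ≤ 50, so it lies inside.
All remaining points lie in this disk, and no smaller disk contains both endpoints, so this is the minimum enclosing circle.
r = √50 ≈ 7.07.

7.07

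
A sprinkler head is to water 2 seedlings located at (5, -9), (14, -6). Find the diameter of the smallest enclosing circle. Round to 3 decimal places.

The smallest circle enclosing two points has them as diameter endpoints.
Centre = midpoint = (9.5, -7.5); r² = |(5, -9)−(14, -6)|²/4 = 90/4 = 22.5.
Diameter = 2r = 2√(22.5) ≈ 9.487.

9.487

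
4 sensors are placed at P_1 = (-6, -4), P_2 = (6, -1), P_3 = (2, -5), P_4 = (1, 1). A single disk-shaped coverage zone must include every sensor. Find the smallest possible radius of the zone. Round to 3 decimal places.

A smallest enclosing disk is always determined by at most three of the input points on its boundary.
The farthest pair is P_1–P_2 with squared distance 153. The circle on this segment as diameter has centre (0, -2.5) and r² = 153/4 = 38.25.
Check P_3: distance² to centre = 10.25 ≤ 38.25, so it lies inside.
All remaining points lie in this disk, and no smaller disk contains both endpoints, so this is the minimum enclosing circle.
r = √(38.25) ≈ 6.185.

6.185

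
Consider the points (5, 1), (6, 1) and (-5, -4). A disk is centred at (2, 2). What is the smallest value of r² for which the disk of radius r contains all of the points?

85

The required radius is the distance from (2, 2) to the farthest point.
Squared distances: 10, 17, 85.
Maximum is 85, attained at (-5, -4).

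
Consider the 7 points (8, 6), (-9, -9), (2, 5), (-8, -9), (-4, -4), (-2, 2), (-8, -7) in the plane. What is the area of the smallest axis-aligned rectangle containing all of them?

x ranges over [-9, 8], width 17.
y ranges over [-9, 6], height 15.
Area = 17 × 15 = 255.

255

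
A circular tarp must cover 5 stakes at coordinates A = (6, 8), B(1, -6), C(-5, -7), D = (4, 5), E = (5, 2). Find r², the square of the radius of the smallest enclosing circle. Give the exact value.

The minimum enclosing circle of a finite set is fixed by two of the points (as a diameter) or three (as a circumcircle).
The farthest pair is A–C with squared distance 346. The circle on this segment as diameter has centre (0.5, 0.5) and r² = 346/4 = 86.5.
Check B: distance² to centre = 42.5 ≤ 86.5, so it lies inside.
All remaining points lie in this disk, and no smaller disk contains both endpoints, so this is the minimum enclosing circle.

86.5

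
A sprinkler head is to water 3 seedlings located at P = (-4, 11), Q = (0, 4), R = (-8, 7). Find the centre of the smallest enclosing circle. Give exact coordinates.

Side lengths²: PQ² = 65, PR² = 32, QR² = 73.
Since QR² = 73 < 65 + 32 = 97, the triangle is acute, so the smallest enclosing circle is the circumcircle.
Circumcentre = (-79/22, 145/22), r² = 4745/242.
Centre = (-79/22, 145/22).

(-79/22, 145/22)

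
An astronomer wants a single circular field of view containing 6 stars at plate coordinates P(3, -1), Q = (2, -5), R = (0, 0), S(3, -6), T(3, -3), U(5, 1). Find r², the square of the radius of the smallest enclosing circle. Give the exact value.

3445/242

By Welzl's lemma the MEC is supported by two points (diametrically opposite) or three points (on a circumcircle).
The minimum enclosing circle is determined by three boundary points: R, S, U.
Their circumcentre is (67/22, -49/22) with r² = 3445/242.
The farthest remaining point Q is at distance² 2125/242 ≤ 3445/242.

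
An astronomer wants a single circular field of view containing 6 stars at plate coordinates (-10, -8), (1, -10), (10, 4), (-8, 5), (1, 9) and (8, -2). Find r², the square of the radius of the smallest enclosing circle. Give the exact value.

136

The minimum enclosing circle of a finite set is fixed by two of the points (as a diameter) or three (as a circumcircle).
The farthest pair is (-10, -8)–(10, 4) with squared distance 544. The circle on this segment as diameter has centre (0, -2) and r² = 544/4 = 136.
Check (1, -10): distance² to centre = 65 ≤ 136, so it lies inside.
All remaining points lie in this disk, and no smaller disk contains both endpoints, so this is the minimum enclosing circle.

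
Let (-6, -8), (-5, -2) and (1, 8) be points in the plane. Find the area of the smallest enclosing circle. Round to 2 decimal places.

Call the three points A, B, C in the order given.
Side lengths²: AB² = 37, AC² = 305, BC² = 136.
Since AC² = 305 ≥ 136 + 37 = 173, the angle opposite AC is not acute, so the smallest enclosing circle has AC as diameter.
Centre = midpoint of AC = (-2.5, 0), r² = 305/4 = 76.25.
Area = π·r² = π·76.25 ≈ 239.55.

239.55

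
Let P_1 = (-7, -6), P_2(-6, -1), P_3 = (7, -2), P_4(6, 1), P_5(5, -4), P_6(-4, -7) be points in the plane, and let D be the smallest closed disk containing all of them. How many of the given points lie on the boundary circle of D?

The minimum enclosing circle is determined by three boundary points: P_1, P_3, P_4.
Their circumcentre is (-8/23, -64/23) with r² = 28885/529.
The farthest remaining point P_2 is at distance² 18581/529 ≤ 28885/529.
The points at distance exactly r from the centre are P_1, P_3, P_4 — 3 points.

3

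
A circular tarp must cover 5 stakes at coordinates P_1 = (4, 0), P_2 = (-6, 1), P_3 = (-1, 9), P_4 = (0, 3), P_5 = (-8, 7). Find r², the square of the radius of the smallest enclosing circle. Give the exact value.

A smallest enclosing disk is always determined by at most three of the input points on its boundary.
The farthest pair is P_1–P_5 with squared distance 193. The circle on this segment as diameter has centre (-2, 3.5) and r² = 193/4 = 48.25.
Check P_2: distance² to centre = 22.25 ≤ 48.25, so it lies inside.
All remaining points lie in this disk, and no smaller disk contains both endpoints, so this is the minimum enclosing circle.

48.25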